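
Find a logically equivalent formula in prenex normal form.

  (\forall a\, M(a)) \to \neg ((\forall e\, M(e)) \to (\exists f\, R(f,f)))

Rewrite implications/biconditionals: A → B as ¬A ∨ B.
  \neg (\forall a\, M(a)) \lor \neg (\neg (\forall e\, M(e)) \lor (\exists f\, R(f,f)))
Move each ¬ inward, flipping quantifiers it crosses:
  (\exists a\, \neg M(a)) \lor (\forall e\, M(e)) \land (\forall f\, \neg R(f,f))
All bound variables are already distinct, so no renaming is needed.
Pull the quantifiers to the front (each side's bound variable is not free in the other side):
  \exists a\, \forall e\, \forall f\, (\neg M(a) \lor M(e) \land \neg R(f,f))

\exists a\, \forall e\, \forall f\, (\neg M(a) \lor M(e) \land \neg R(f,f))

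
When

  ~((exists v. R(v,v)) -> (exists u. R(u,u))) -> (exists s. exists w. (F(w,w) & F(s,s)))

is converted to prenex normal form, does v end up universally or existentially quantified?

First replace A → B with ¬A ∨ B.
  ~~(~(exists v. R(v,v)) | (exists u. R(u,u))) | (exists s. exists w. (F(w,w) & F(s,s)))
Move each ¬ inward, flipping quantifiers it crosses:
  (forall v. ~R(v,v)) | (exists u. R(u,u)) | (exists s. exists w. (F(w,w) & F(s,s)))
Extract every quantifier outward, since the variables are now distinct and don't occur free across branches:
  forall v. exists u. exists s. exists w. (~R(v,v) | R(u,u) | F(w,w) & F(s,s))
The quantifier exists v sits under an odd number of negations (counting the antecedent side of each →), so it flips to forall v.

universal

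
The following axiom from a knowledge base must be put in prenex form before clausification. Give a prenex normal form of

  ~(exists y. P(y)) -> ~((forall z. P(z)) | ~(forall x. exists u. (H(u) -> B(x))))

exists y. exists z. forall x. exists u. (P(y) | ~P(z) & (~H(u) | B(x)))

Eliminate → and ↔ using ¬ and ∨.
  ~~(exists y. P(y)) | ~((forall z. P(z)) | ~(forall x. exists u. (~H(u) | B(x))))
Move each ¬ inward, flipping quantifiers it crosses:
  (exists y. P(y)) | (exists z. ~P(z)) & (forall x. exists u. (~H(u) | B(x)))
All bound variables are already distinct, so no renaming is needed.
Pull the quantifiers to the front (each side's bound variable is not free in the other side):
  exists y. exists z. forall x. exists u. (P(y) | ~P(z) & (~H(u) | B(x)))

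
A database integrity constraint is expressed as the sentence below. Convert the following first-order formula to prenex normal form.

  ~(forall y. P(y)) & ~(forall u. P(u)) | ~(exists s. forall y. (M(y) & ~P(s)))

Push ¬ through the quantifiers and connectives to reach negation normal form:
  (exists y. ~P(y)) & (exists u. ~P(u)) | (forall s. exists y. (~M(y) | P(s)))
Give each quantifier a distinct variable: y↦p.
  (exists y. ~P(y)) & (exists u. ~P(u)) | (forall s. exists p. (~M(p) | P(s)))
Pull the quantifiers to the front (each side's bound variable is not free in the other side):
  exists y. exists u. forall s. exists p. (~P(y) & ~P(u) | ~M(p) | P(s))

exists y. exists u. forall s. exists p. (~P(y) & ~P(u) | ~M(p) | P(s))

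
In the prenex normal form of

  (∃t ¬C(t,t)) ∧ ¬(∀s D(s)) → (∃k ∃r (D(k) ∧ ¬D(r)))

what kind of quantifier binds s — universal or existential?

First replace A → B with ¬A ∨ B.
  ¬((∃t ¬C(t,t)) ∧ ¬(∀s D(s))) ∨ (∃k ∃r (D(k) ∧ ¬D(r)))
Drive negations inward (¬∀x A ≡ ∃x ¬A, ¬∃x A ≡ ∀x ¬A, De Morgan for ∧/∨):
  (∀t C(t,t)) ∨ (∀s D(s)) ∨ (∃k ∃r (D(k) ∧ ¬D(r)))
All bound variables are already distinct, so no renaming is needed.
Finally move all quantifiers to the prefix:
  ∀t ∀s ∃k ∃r (C(t,t) ∨ D(s) ∨ D(k) ∧ ¬D(r))
The quantifier ∀s sits under an even number of negations (counting the antecedent side of each →), so it remains universal.

universal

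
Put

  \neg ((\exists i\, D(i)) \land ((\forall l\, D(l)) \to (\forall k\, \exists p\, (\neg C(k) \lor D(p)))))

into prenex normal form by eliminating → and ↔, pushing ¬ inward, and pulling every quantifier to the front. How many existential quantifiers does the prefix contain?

First replace A → B with ¬A ∨ B.
  \neg ((\exists i\, D(i)) \land (\neg (\forall l\, D(l)) \lor (\forall k\, \exists p\, (\neg C(k) \lor D(p)))))
Drive negations inward (¬∀x A ≡ ∃x ¬A, ¬∃x A ≡ ∀x ¬A, De Morgan for ∧/∨):
  (\forall i\, \neg D(i)) \lor (\forall l\, D(l)) \land (\exists k\, \forall p\, (C(k) \land \neg D(p)))
Pull the quantifiers to the front (each side's bound variable is not free in the other side):
  \forall i\, \forall l\, \exists k\, \forall p\, (\neg D(i) \lor D(l) \land C(k) \land \neg D(p))
The prefix is \forall i \forall l \exists k \forall p: 3 universal, 1 existential.

1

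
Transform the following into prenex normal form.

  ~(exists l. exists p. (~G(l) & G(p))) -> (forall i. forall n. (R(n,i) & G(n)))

First replace A → B with ¬A ∨ B.
  ~~(exists l. exists p. (~G(l) & G(p))) | (forall i. forall n. (R(n,i) & G(n)))
Drive negations inward (¬∀x A ≡ ∃x ¬A, ¬∃x A ≡ ∀x ¬A, De Morgan for ∧/∨):
  (exists l. exists p. (~G(l) & G(p))) | (forall i. forall n. (R(n,i) & G(n)))
All bound variables are already distinct, so no renaming is needed.
Finally move all quantifiers to the prefix:
  exists l. exists p. forall i. forall n. (~G(l) & G(p) | R(n,i) & G(n))

exists l. exists p. forall i. forall n. (~G(l) & G(p) | R(n,i) & G(n))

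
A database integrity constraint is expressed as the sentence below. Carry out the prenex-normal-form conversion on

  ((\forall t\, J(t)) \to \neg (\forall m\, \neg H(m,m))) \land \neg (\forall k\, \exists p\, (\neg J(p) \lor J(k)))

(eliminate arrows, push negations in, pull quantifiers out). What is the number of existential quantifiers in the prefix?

First replace A → B with ¬A ∨ B.
  (\neg (\forall t\, J(t)) \lor \neg (\forall m\, \neg H(m,m))) \land \neg (\forall k\, \exists p\, (\neg J(p) \lor J(k)))
Push ¬ through the quantifiers and connectives to reach negation normal form:
  ((\exists t\, \neg J(t)) \lor (\exists m\, H(m,m))) \land (\exists k\, \forall p\, (J(p) \land \neg J(k)))
All bound variables are already distinct, so no renaming is needed.
Extract every quantifier outward, since the variables are now distinct and don't occur free across branches:
  \exists t\, \exists m\, \exists k\, \forall p\, ((\neg J(t) \lor H(m,m)) \land J(p) \land \neg J(k))
The prefix is \exists t \exists m \exists k \forall p: 1 universal, 3 existential.

3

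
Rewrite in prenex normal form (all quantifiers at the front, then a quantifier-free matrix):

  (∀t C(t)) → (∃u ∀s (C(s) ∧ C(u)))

Eliminate → and ↔ using ¬ and ∨.
  ¬(∀t C(t)) ∨ (∃u ∀s (C(s) ∧ C(u)))
Move each ¬ inward, flipping quantifiers it crosses:
  (∃t ¬C(t)) ∨ (∃u ∀s (C(s) ∧ C(u)))
All bound variables are already distinct, so no renaming is needed.
Finally move all quantifiers to the prefix:
  ∃t ∃u ∀s (¬C(t) ∨ C(s) ∧ C(u))

∃t ∃u ∀s (¬C(t) ∨ C(s) ∧ C(u))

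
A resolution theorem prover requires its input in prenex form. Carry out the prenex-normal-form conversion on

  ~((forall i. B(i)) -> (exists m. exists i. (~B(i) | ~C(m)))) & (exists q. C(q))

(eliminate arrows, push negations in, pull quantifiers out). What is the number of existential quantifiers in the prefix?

1

Rewrite implications/biconditionals: A → B as ¬A ∨ B.
  ~(~(forall i. B(i)) | (exists m. exists i. (~B(i) | ~C(m)))) & (exists q. C(q))
Push ¬ through the quantifiers and connectives to reach negation normal form:
  (forall i. B(i)) & (forall m. forall i. (B(i) & C(m))) & (exists q. C(q))
Give each quantifier a distinct variable: i↦y1.
  (forall i. B(i)) & (forall m. forall y1. (B(y1) & C(m))) & (exists q. C(q))
Extract every quantifier outward, since the variables are now distinct and don't occur free across branches:
  forall i. forall m. forall y1. exists q. (B(i) & B(y1) & C(m) & C(q))
The prefix is forall i forall m forall y1 exists q: 3 universal, 1 existential.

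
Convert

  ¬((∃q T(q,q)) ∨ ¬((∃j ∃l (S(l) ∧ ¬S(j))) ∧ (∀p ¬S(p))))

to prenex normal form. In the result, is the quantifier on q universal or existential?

universal

Push ¬ through the quantifiers and connectives to reach negation normal form:
  (∀q ¬T(q,q)) ∧ (∃j ∃l (S(l) ∧ ¬S(j))) ∧ (∀p ¬S(p))
Finally move all quantifiers to the prefix:
  ∀q ∃j ∃l ∀p (¬T(q,q) ∧ S(l) ∧ ¬S(j) ∧ ¬S(p))
The quantifier ∃q sits under an odd number of negations, so it flips to ∀q.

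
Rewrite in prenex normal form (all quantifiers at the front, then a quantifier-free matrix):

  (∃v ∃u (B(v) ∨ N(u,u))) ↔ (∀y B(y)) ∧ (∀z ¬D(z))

Rewrite implications/biconditionals: A → B as ¬A ∨ B; A ↔ B as (¬A ∨ B) ∧ (¬B ∨ A).
  (¬(∃v ∃u (B(v) ∨ N(u,u))) ∨ (∀y B(y)) ∧ (∀z ¬D(z))) ∧ (¬((∀y B(y)) ∧ (∀z ¬D(z))) ∨ (∃v ∃u (B(v) ∨ N(u,u))))
Move each ¬ inward, flipping quantifiers it crosses:
  ((∀v ∀u (¬B(v) ∧ ¬N(u,u))) ∨ (∀y B(y)) ∧ (∀z ¬D(z))) ∧ ((∃y ¬B(y)) ∨ (∃z D(z)) ∨ (∃v ∃u (B(v) ∨ N(u,u))))
Give each quantifier a distinct variable: y↦c, z↦z1, v↦r, u↦s.
  ((∀v ∀u (¬B(v) ∧ ¬N(u,u))) ∨ (∀y B(y)) ∧ (∀z ¬D(z))) ∧ ((∃c ¬B(c)) ∨ (∃z1 D(z1)) ∨ (∃r ∃s (B(r) ∨ N(s,s))))
Pull the quantifiers to the front (each side's bound variable is not free in the other side):
  ∀v ∀u ∀y ∀z ∃c ∃z1 ∃r ∃s ((¬B(v) ∧ ¬N(u,u) ∨ B(y) ∧ ¬D(z)) ∧ (¬B(c) ∨ D(z1) ∨ B(r) ∨ N(s,s)))

∀v ∀u ∀y ∀z ∃c ∃z1 ∃r ∃s ((¬B(v) ∧ ¬N(u,u) ∨ B(y) ∧ ¬D(z)) ∧ (¬B(c) ∨ D(z1) ∨ B(r) ∨ N(s,s)))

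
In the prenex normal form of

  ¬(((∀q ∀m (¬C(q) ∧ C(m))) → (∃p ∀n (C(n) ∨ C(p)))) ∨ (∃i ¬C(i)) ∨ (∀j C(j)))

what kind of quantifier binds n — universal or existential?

existential

Rewrite implications/biconditionals: A → B as ¬A ∨ B.
  ¬(¬(∀q ∀m (¬C(q) ∧ C(m))) ∨ (∃p ∀n (C(n) ∨ C(p))) ∨ (∃i ¬C(i)) ∨ (∀j C(j)))
Drive negations inward (¬∀x A ≡ ∃x ¬A, ¬∃x A ≡ ∀x ¬A, De Morgan for ∧/∨):
  (∀q ∀m (¬C(q) ∧ C(m))) ∧ (∀p ∃n (¬C(n) ∧ ¬C(p))) ∧ (∀i C(i)) ∧ (∃j ¬C(j))
Finally move all quantifiers to the prefix:
  ∀q ∀m ∀p ∃n ∀i ∃j (¬C(q) ∧ C(m) ∧ ¬C(n) ∧ ¬C(p) ∧ C(i) ∧ ¬C(j))
The quantifier ∀n sits under an odd number of negations (counting the antecedent side of each →), so it flips to ∃n.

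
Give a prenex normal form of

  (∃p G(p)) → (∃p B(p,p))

First replace A → B with ¬A ∨ B.
  ¬(∃p G(p)) ∨ (∃p B(p,p))
Move each ¬ inward, flipping quantifiers it crosses:
  (∀p ¬G(p)) ∨ (∃p B(p,p))
Give each quantifier a distinct variable: p↦a.
  (∀p ¬G(p)) ∨ (∃a B(a,a))
Finally move all quantifiers to the prefix:
  ∀p ∃a (¬G(p) ∨ B(a,a))

∀p ∃a (¬G(p) ∨ B(a,a))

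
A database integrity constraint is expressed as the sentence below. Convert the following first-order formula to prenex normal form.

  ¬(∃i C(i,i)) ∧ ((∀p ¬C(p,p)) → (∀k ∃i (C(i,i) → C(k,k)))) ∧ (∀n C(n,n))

∀i ∃p ∀k ∃u1 ∀n (¬C(i,i) ∧ (C(p,p) ∨ ¬C(u1,u1) ∨ C(k,k)) ∧ C(n,n))

Eliminate → and ↔ using ¬ and ∨.
  ¬(∃i C(i,i)) ∧ (¬(∀p ¬C(p,p)) ∨ (∀k ∃i (¬C(i,i) ∨ C(k,k)))) ∧ (∀n C(n,n))
Move each ¬ inward, flipping quantifiers it crosses:
  (∀i ¬C(i,i)) ∧ ((∃p C(p,p)) ∨ (∀k ∃i (¬C(i,i) ∨ C(k,k)))) ∧ (∀n C(n,n))
Standardize variables apart so no two quantifiers bind the same name: i↦u1.
  (∀i ¬C(i,i)) ∧ ((∃p C(p,p)) ∨ (∀k ∃u1 (¬C(u1,u1) ∨ C(k,k)))) ∧ (∀n C(n,n))
Extract every quantifier outward, since the variables are now distinct and don't occur free across branches:
  ∀i ∃p ∀k ∃u1 ∀n (¬C(i,i) ∧ (C(p,p) ∨ ¬C(u1,u1) ∨ C(k,k)) ∧ C(n,n))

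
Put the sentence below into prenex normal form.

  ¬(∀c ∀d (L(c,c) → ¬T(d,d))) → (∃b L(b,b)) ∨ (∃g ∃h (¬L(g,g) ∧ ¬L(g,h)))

∀c ∀d ∃b ∃g ∃h (¬L(c,c) ∨ ¬T(d,d) ∨ L(b,b) ∨ ¬L(g,g) ∧ ¬L(g,h))

Rewrite implications/biconditionals: A → B as ¬A ∨ B.
  ¬¬(∀c ∀d (¬L(c,c) ∨ ¬T(d,d))) ∨ (∃b L(b,b)) ∨ (∃g ∃h (¬L(g,g) ∧ ¬L(g,h)))
Move each ¬ inward, flipping quantifiers it crosses:
  (∀c ∀d (¬L(c,c) ∨ ¬T(d,d))) ∨ (∃b L(b,b)) ∨ (∃g ∃h (¬L(g,g) ∧ ¬L(g,h)))
All bound variables are already distinct, so no renaming is needed.
Extract every quantifier outward, since the variables are now distinct and don't occur free across branches:
  ∀c ∀d ∃b ∃g ∃h (¬L(c,c) ∨ ¬T(d,d) ∨ L(b,b) ∨ ¬L(g,g) ∧ ¬L(g,h))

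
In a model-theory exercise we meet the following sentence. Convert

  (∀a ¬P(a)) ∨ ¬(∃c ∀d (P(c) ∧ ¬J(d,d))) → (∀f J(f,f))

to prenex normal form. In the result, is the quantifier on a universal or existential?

Rewrite implications/biconditionals: A → B as ¬A ∨ B.
  ¬((∀a ¬P(a)) ∨ ¬(∃c ∀d (P(c) ∧ ¬J(d,d)))) ∨ (∀f J(f,f))
Push ¬ through the quantifiers and connectives to reach negation normal form:
  (∃a P(a)) ∧ (∃c ∀d (P(c) ∧ ¬J(d,d))) ∨ (∀f J(f,f))
Pull the quantifiers to the front (each side's bound variable is not free in the other side):
  ∃a ∃c ∀d ∀f (P(a) ∧ P(c) ∧ ¬J(d,d) ∨ J(f,f))
The quantifier ∀a sits under an odd number of negations (counting the antecedent side of each →), so it flips to ∃a.

existential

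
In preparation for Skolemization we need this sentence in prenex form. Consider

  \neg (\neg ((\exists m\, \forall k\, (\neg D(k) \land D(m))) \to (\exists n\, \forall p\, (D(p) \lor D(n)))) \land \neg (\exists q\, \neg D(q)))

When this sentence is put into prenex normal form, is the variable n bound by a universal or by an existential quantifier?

First replace A → B with ¬A ∨ B.
  \neg (\neg (\neg (\exists m\, \forall k\, (\neg D(k) \land D(m))) \lor (\exists n\, \forall p\, (D(p) \lor D(n)))) \land \neg (\exists q\, \neg D(q)))
Move each ¬ inward, flipping quantifiers it crosses:
  (\forall m\, \exists k\, (D(k) \lor \neg D(m))) \lor (\exists n\, \forall p\, (D(p) \lor D(n))) \lor (\exists q\, \neg D(q))
All bound variables are already distinct, so no renaming is needed.
Extract every quantifier outward, since the variables are now distinct and don't occur free across branches:
  \forall m\, \exists k\, \exists n\, \forall p\, \exists q\, (D(k) \lor \neg D(m) \lor D(p) \lor D(n) \lor \neg D(q))
The quantifier \exists n sits under an even number of negations (counting the antecedent side of each →), so it remains existential.

existential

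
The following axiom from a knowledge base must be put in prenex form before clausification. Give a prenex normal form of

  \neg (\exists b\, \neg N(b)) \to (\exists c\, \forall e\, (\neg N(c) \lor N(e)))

\exists b\, \exists c\, \forall e\, (\neg N(b) \lor \neg N(c) \lor N(e))

First replace A → B with ¬A ∨ B.
  \neg \neg (\exists b\, \neg N(b)) \lor (\exists c\, \forall e\, (\neg N(c) \lor N(e)))
Drive negations inward (¬∀x A ≡ ∃x ¬A, ¬∃x A ≡ ∀x ¬A, De Morgan for ∧/∨):
  (\exists b\, \neg N(b)) \lor (\exists c\, \forall e\, (\neg N(c) \lor N(e)))
All bound variables are already distinct, so no renaming is needed.
Extract every quantifier outward, since the variables are now distinct and don't occur free across branches:
  \exists b\, \exists c\, \forall e\, (\neg N(b) \lor \neg N(c) \lor N(e))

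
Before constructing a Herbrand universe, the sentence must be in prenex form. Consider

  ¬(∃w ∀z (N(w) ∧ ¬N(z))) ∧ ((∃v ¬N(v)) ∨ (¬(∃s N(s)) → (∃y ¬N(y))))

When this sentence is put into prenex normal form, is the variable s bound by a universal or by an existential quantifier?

First replace A → B with ¬A ∨ B.
  ¬(∃w ∀z (N(w) ∧ ¬N(z))) ∧ ((∃v ¬N(v)) ∨ ¬¬(∃s N(s)) ∨ (∃y ¬N(y)))
Drive negations inward (¬∀x A ≡ ∃x ¬A, ¬∃x A ≡ ∀x ¬A, De Morgan for ∧/∨):
  (∀w ∃z (¬N(w) ∨ N(z))) ∧ ((∃v ¬N(v)) ∨ (∃s N(s)) ∨ (∃y ¬N(y)))
All bound variables are already distinct, so no renaming is needed.
Extract every quantifier outward, since the variables are now distinct and don't occur free across branches:
  ∀w ∃z ∃v ∃s ∃y ((¬N(w) ∨ N(z)) ∧ (¬N(v) ∨ N(s) ∨ ¬N(y)))
The quantifier ∃s sits under an even number of negations (counting the antecedent side of each →), so it remains existential.

existential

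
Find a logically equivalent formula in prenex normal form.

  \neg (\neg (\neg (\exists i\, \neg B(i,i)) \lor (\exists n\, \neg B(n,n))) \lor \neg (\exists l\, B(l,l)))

Drive negations inward (¬∀x A ≡ ∃x ¬A, ¬∃x A ≡ ∀x ¬A, De Morgan for ∧/∨):
  ((\forall i\, B(i,i)) \lor (\exists n\, \neg B(n,n))) \land (\exists l\, B(l,l))
Finally move all quantifiers to the prefix:
  \forall i\, \exists n\, \exists l\, ((B(i,i) \lor \neg B(n,n)) \land B(l,l))

\forall i\, \exists n\, \exists l\, ((B(i,i) \lor \neg B(n,n)) \land B(l,l))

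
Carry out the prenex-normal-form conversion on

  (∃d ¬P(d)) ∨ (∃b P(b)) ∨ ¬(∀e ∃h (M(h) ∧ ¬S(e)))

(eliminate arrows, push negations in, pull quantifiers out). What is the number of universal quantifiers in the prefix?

1

Push ¬ through the quantifiers and connectives to reach negation normal form:
  (∃d ¬P(d)) ∨ (∃b P(b)) ∨ (∃e ∀h (¬M(h) ∨ S(e)))
Finally move all quantifiers to the prefix:
  ∃d ∃b ∃e ∀h (¬P(d) ∨ P(b) ∨ ¬M(h) ∨ S(e))
The prefix is ∃d ∃b ∃e ∀h: 1 universal, 3 existential.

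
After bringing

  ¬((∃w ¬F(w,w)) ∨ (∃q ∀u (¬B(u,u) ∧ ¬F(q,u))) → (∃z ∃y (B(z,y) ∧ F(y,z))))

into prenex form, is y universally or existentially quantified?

universal

Eliminate → and ↔ using ¬ and ∨.
  ¬(¬((∃w ¬F(w,w)) ∨ (∃q ∀u (¬B(u,u) ∧ ¬F(q,u)))) ∨ (∃z ∃y (B(z,y) ∧ F(y,z))))
Drive negations inward (¬∀x A ≡ ∃x ¬A, ¬∃x A ≡ ∀x ¬A, De Morgan for ∧/∨):
  ((∃w ¬F(w,w)) ∨ (∃q ∀u (¬B(u,u) ∧ ¬F(q,u)))) ∧ (∀z ∀y (¬B(z,y) ∨ ¬F(y,z)))
All bound variables are already distinct, so no renaming is needed.
Finally move all quantifiers to the prefix:
  ∃w ∃q ∀u ∀z ∀y ((¬F(w,w) ∨ ¬B(u,u) ∧ ¬F(q,u)) ∧ (¬B(z,y) ∨ ¬F(y,z)))
The quantifier ∃y sits under an odd number of negations (counting the antecedent side of each →), so it flips to ∀y.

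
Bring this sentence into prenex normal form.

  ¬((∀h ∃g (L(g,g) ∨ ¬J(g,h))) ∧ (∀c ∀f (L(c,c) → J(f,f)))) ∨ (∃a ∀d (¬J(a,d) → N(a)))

∃h ∀g ∃c ∃f ∃a ∀d (¬L(g,g) ∧ J(g,h) ∨ L(c,c) ∧ ¬J(f,f) ∨ J(a,d) ∨ N(a))

First replace A → B with ¬A ∨ B.
  ¬((∀h ∃g (L(g,g) ∨ ¬J(g,h))) ∧ (∀c ∀f (¬L(c,c) ∨ J(f,f)))) ∨ (∃a ∀d (¬¬J(a,d) ∨ N(a)))
Drive negations inward (¬∀x A ≡ ∃x ¬A, ¬∃x A ≡ ∀x ¬A, De Morgan for ∧/∨):
  (∃h ∀g (¬L(g,g) ∧ J(g,h))) ∨ (∃c ∃f (L(c,c) ∧ ¬J(f,f))) ∨ (∃a ∀d (J(a,d) ∨ N(a)))
All bound variables are already distinct, so no renaming is needed.
Pull the quantifiers to the front (each side's bound variable is not free in the other side):
  ∃h ∀g ∃c ∃f ∃a ∀d (¬L(g,g) ∧ J(g,h) ∨ L(c,c) ∧ ¬J(f,f) ∨ J(a,d) ∨ N(a))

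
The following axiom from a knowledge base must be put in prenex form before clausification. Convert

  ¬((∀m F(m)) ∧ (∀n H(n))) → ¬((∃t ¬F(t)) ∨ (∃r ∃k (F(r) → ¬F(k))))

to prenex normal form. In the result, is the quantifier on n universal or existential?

universal

First replace A → B with ¬A ∨ B.
  ¬¬((∀m F(m)) ∧ (∀n H(n))) ∨ ¬((∃t ¬F(t)) ∨ (∃r ∃k (¬F(r) ∨ ¬F(k))))
Drive negations inward (¬∀x A ≡ ∃x ¬A, ¬∃x A ≡ ∀x ¬A, De Morgan for ∧/∨):
  (∀m F(m)) ∧ (∀n H(n)) ∨ (∀t F(t)) ∧ (∀r ∀k (F(r) ∧ F(k)))
All bound variables are already distinct, so no renaming is needed.
Pull the quantifiers to the front (each side's bound variable is not free in the other side):
  ∀m ∀n ∀t ∀r ∀k (F(m) ∧ H(n) ∨ F(t) ∧ F(r) ∧ F(k))
The quantifier ∀n sits under an even number of negations (counting the antecedent side of each →), so it remains universal.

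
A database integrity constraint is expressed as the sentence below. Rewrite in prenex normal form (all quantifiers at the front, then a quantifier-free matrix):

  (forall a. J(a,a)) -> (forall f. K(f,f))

exists a. forall f. (~J(a,a) | K(f,f))

Rewrite implications/biconditionals: A → B as ¬A ∨ B.
  ~(forall a. J(a,a)) | (forall f. K(f,f))
Move each ¬ inward, flipping quantifiers it crosses:
  (exists a. ~J(a,a)) | (forall f. K(f,f))
All bound variables are already distinct, so no renaming is needed.
Extract every quantifier outward, since the variables are now distinct and don't occur free across branches:
  exists a. forall f. (~J(a,a) | K(f,f))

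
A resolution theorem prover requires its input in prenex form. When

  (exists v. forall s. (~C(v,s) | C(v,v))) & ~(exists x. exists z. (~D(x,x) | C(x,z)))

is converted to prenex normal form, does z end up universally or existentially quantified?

universal

Move each ¬ inward, flipping quantifiers it crosses:
  (exists v. forall s. (~C(v,s) | C(v,v))) & (forall x. forall z. (D(x,x) & ~C(x,z)))
Extract every quantifier outward, since the variables are now distinct and don't occur free across branches:
  exists v. forall s. forall x. forall z. ((~C(v,s) | C(v,v)) & D(x,x) & ~C(x,z))
The quantifier exists z sits under an odd number of negations, so it flips to forall z.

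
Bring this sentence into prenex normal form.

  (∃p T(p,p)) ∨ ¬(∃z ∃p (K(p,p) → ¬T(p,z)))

∃p ∀z ∀r (T(p,p) ∨ K(r,r) ∧ T(r,z))

First replace A → B with ¬A ∨ B.
  (∃p T(p,p)) ∨ ¬(∃z ∃p (¬K(p,p) ∨ ¬T(p,z)))
Drive negations inward (¬∀x A ≡ ∃x ¬A, ¬∃x A ≡ ∀x ¬A, De Morgan for ∧/∨):
  (∃p T(p,p)) ∨ (∀z ∀p (K(p,p) ∧ T(p,z)))
Rename bound variables to avoid capture: p↦r.
  (∃p T(p,p)) ∨ (∀z ∀r (K(r,r) ∧ T(r,z)))
Extract every quantifier outward, since the variables are now distinct and don't occur free across branches:
  ∃p ∀z ∀r (T(p,p) ∨ K(r,r) ∧ T(r,z))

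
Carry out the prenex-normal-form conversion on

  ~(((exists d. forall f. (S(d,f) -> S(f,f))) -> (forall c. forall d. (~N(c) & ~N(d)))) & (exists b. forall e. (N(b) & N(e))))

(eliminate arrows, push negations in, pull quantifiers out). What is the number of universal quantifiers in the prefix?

2

Rewrite implications/biconditionals: A → B as ¬A ∨ B.
  ~((~(exists d. forall f. (~S(d,f) | S(f,f))) | (forall c. forall d. (~N(c) & ~N(d)))) & (exists b. forall e. (N(b) & N(e))))
Drive negations inward (¬∀x A ≡ ∃x ¬A, ¬∃x A ≡ ∀x ¬A, De Morgan for ∧/∨):
  (exists d. forall f. (~S(d,f) | S(f,f))) & (exists c. exists d. (N(c) | N(d))) | (forall b. exists e. (~N(b) | ~N(e)))
Standardize variables apart so no two quantifiers bind the same name: d↦w.
  (exists d. forall f. (~S(d,f) | S(f,f))) & (exists c. exists w. (N(c) | N(w))) | (forall b. exists e. (~N(b) | ~N(e)))
Extract every quantifier outward, since the variables are now distinct and don't occur free across branches:
  exists d. forall f. exists c. exists w. forall b. exists e. ((~S(d,f) | S(f,f)) & (N(c) | N(w)) | ~N(b) | ~N(e))
The prefix is exists d forall f exists c exists w forall b exists e: 2 universal, 4 existential.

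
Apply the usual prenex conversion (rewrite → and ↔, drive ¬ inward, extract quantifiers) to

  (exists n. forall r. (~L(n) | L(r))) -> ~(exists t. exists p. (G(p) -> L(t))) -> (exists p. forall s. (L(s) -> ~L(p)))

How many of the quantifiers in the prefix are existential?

4

Eliminate → and ↔ using ¬ and ∨.
  ~(exists n. forall r. (~L(n) | L(r))) | ~~(exists t. exists p. (~G(p) | L(t))) | (exists p. forall s. (~L(s) | ~L(p)))
Push ¬ through the quantifiers and connectives to reach negation normal form:
  (forall n. exists r. (L(n) & ~L(r))) | (exists t. exists p. (~G(p) | L(t))) | (exists p. forall s. (~L(s) | ~L(p)))
Standardize variables apart so no two quantifiers bind the same name: p↦z.
  (forall n. exists r. (L(n) & ~L(r))) | (exists t. exists p. (~G(p) | L(t))) | (exists z. forall s. (~L(s) | ~L(z)))
Finally move all quantifiers to the prefix:
  forall n. exists r. exists t. exists p. exists z. forall s. (L(n) & ~L(r) | ~G(p) | L(t) | ~L(s) | ~L(z))
The prefix is forall n exists r exists t exists p exists z forall s: 2 universal, 4 existential.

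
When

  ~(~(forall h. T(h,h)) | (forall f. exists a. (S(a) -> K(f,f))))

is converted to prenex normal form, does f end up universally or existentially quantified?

Eliminate → and ↔ using ¬ and ∨.
  ~(~(forall h. T(h,h)) | (forall f. exists a. (~S(a) | K(f,f))))
Drive negations inward (¬∀x A ≡ ∃x ¬A, ¬∃x A ≡ ∀x ¬A, De Morgan for ∧/∨):
  (forall h. T(h,h)) & (exists f. forall a. (S(a) & ~K(f,f)))
Pull the quantifiers to the front (each side's bound variable is not free in the other side):
  forall h. exists f. forall a. (T(h,h) & S(a) & ~K(f,f))
The quantifier forall f sits under an odd number of negations (counting the antecedent side of each →), so it flips to exists f.

existential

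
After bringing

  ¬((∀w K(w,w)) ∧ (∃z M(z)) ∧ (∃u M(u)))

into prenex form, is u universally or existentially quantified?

universal

Drive negations inward (¬∀x A ≡ ∃x ¬A, ¬∃x A ≡ ∀x ¬A, De Morgan for ∧/∨):
  (∃w ¬K(w,w)) ∨ (∀z ¬M(z)) ∨ (∀u ¬M(u))
All bound variables are already distinct, so no renaming is needed.
Finally move all quantifiers to the prefix:
  ∃w ∀z ∀u (¬K(w,w) ∨ ¬M(z) ∨ ¬M(u))
The quantifier ∃u sits under an odd number of negations, so it flips to ∀u.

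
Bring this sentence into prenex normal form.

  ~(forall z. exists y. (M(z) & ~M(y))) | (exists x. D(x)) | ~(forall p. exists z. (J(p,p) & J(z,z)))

exists z. forall y. exists x. exists p. forall q. (~M(z) | M(y) | D(x) | ~J(p,p) | ~J(q,q))

Move each ¬ inward, flipping quantifiers it crosses:
  (exists z. forall y. (~M(z) | M(y))) | (exists x. D(x)) | (exists p. forall z. (~J(p,p) | ~J(z,z)))
Rename bound variables to avoid capture: z↦q.
  (exists z. forall y. (~M(z) | M(y))) | (exists x. D(x)) | (exists p. forall q. (~J(p,p) | ~J(q,q)))
Finally move all quantifiers to the prefix:
  exists z. forall y. exists x. exists p. forall q. (~M(z) | M(y) | D(x) | ~J(p,p) | ~J(q,q))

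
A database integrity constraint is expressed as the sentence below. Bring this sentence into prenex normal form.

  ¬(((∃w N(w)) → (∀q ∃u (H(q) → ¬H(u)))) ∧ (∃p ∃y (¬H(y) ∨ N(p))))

Eliminate → and ↔ using ¬ and ∨.
  ¬((¬(∃w N(w)) ∨ (∀q ∃u (¬H(q) ∨ ¬H(u)))) ∧ (∃p ∃y (¬H(y) ∨ N(p))))
Push ¬ through the quantifiers and connectives to reach negation normal form:
  (∃w N(w)) ∧ (∃q ∀u (H(q) ∧ H(u))) ∨ (∀p ∀y (H(y) ∧ ¬N(p)))
All bound variables are already distinct, so no renaming is needed.
Finally move all quantifiers to the prefix:
  ∃w ∃q ∀u ∀p ∀y (N(w) ∧ H(q) ∧ H(u) ∨ H(y) ∧ ¬N(p))

∃w ∃q ∀u ∀p ∀y (N(w) ∧ H(q) ∧ H(u) ∨ H(y) ∧ ¬N(p))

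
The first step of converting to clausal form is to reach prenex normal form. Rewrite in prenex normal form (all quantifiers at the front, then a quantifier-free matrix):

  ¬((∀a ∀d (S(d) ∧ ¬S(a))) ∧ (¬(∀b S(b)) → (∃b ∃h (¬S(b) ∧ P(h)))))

∃a ∃d ∃b ∀z1 ∀h (¬S(d) ∨ S(a) ∨ ¬S(b) ∧ (S(z1) ∨ ¬P(h)))

Rewrite implications/biconditionals: A → B as ¬A ∨ B.
  ¬((∀a ∀d (S(d) ∧ ¬S(a))) ∧ (¬¬(∀b S(b)) ∨ (∃b ∃h (¬S(b) ∧ P(h)))))
Move each ¬ inward, flipping quantifiers it crosses:
  (∃a ∃d (¬S(d) ∨ S(a))) ∨ (∃b ¬S(b)) ∧ (∀b ∀h (S(b) ∨ ¬P(h)))
Give each quantifier a distinct variable: b↦z1.
  (∃a ∃d (¬S(d) ∨ S(a))) ∨ (∃b ¬S(b)) ∧ (∀z1 ∀h (S(z1) ∨ ¬P(h)))
Finally move all quantifiers to the prefix:
  ∃a ∃d ∃b ∀z1 ∀h (¬S(d) ∨ S(a) ∨ ¬S(b) ∧ (S(z1) ∨ ¬P(h)))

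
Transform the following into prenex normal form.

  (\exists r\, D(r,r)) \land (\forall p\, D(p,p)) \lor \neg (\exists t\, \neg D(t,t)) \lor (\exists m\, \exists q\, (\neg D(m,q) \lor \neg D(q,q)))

Drive negations inward (¬∀x A ≡ ∃x ¬A, ¬∃x A ≡ ∀x ¬A, De Morgan for ∧/∨):
  (\exists r\, D(r,r)) \land (\forall p\, D(p,p)) \lor (\forall t\, D(t,t)) \lor (\exists m\, \exists q\, (\neg D(m,q) \lor \neg D(q,q)))
Pull the quantifiers to the front (each side's bound variable is not free in the other side):
  \exists r\, \forall p\, \forall t\, \exists m\, \exists q\, (D(r,r) \land D(p,p) \lor D(t,t) \lor \neg D(m,q) \lor \neg D(q,q))

\exists r\, \forall p\, \forall t\, \exists m\, \exists q\, (D(r,r) \land D(p,p) \lor D(t,t) \lor \neg D(m,q) \lor \neg D(q,q))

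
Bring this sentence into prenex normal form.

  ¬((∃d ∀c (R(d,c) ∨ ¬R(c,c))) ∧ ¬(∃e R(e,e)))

Drive negations inward (¬∀x A ≡ ∃x ¬A, ¬∃x A ≡ ∀x ¬A, De Morgan for ∧/∨):
  (∀d ∃c (¬R(d,c) ∧ R(c,c))) ∨ (∃e R(e,e))
Extract every quantifier outward, since the variables are now distinct and don't occur free across branches:
  ∀d ∃c ∃e (¬R(d,c) ∧ R(c,c) ∨ R(e,e))

∀d ∃c ∃e (¬R(d,c) ∧ R(c,c) ∨ R(e,e))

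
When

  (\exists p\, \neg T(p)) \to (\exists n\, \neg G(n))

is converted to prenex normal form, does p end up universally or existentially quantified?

Rewrite implications/biconditionals: A → B as ¬A ∨ B.
  \neg (\exists p\, \neg T(p)) \lor (\exists n\, \neg G(n))
Push ¬ through the quantifiers and connectives to reach negation normal form:
  (\forall p\, T(p)) \lor (\exists n\, \neg G(n))
Extract every quantifier outward, since the variables are now distinct and don't occur free across branches:
  \forall p\, \exists n\, (T(p) \lor \neg G(n))
The quantifier \exists p sits under an odd number of negations (counting the antecedent side of each →), so it flips to \forall p.

universal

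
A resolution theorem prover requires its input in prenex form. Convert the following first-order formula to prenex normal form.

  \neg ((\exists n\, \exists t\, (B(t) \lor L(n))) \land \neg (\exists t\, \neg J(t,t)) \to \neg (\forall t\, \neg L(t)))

\exists n\, \exists t\, \forall a\, \forall r\, ((B(t) \lor L(n)) \land J(a,a) \land \neg L(r))

First replace A → B with ¬A ∨ B.
  \neg (\neg ((\exists n\, \exists t\, (B(t) \lor L(n))) \land \neg (\exists t\, \neg J(t,t))) \lor \neg (\forall t\, \neg L(t)))
Move each ¬ inward, flipping quantifiers it crosses:
  (\exists n\, \exists t\, (B(t) \lor L(n))) \land (\forall t\, J(t,t)) \land (\forall t\, \neg L(t))
Give each quantifier a distinct variable: t↦a, t↦r.
  (\exists n\, \exists t\, (B(t) \lor L(n))) \land (\forall a\, J(a,a)) \land (\forall r\, \neg L(r))
Pull the quantifiers to the front (each side's bound variable is not free in the other side):
  \exists n\, \exists t\, \forall a\, \forall r\, ((B(t) \lor L(n)) \land J(a,a) \land \neg L(r))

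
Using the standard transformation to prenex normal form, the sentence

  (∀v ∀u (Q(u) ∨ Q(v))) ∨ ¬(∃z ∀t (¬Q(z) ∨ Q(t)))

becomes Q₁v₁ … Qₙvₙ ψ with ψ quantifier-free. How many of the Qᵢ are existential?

Drive negations inward (¬∀x A ≡ ∃x ¬A, ¬∃x A ≡ ∀x ¬A, De Morgan for ∧/∨):
  (∀v ∀u (Q(u) ∨ Q(v))) ∨ (∀z ∃t (Q(z) ∧ ¬Q(t)))
All bound variables are already distinct, so no renaming is needed.
Pull the quantifiers to the front (each side's bound variable is not free in the other side):
  ∀v ∀u ∀z ∃t (Q(u) ∨ Q(v) ∨ Q(z) ∧ ¬Q(t))
The prefix is ∀v ∀u ∀z ∃t: 3 universal, 1 existential.

1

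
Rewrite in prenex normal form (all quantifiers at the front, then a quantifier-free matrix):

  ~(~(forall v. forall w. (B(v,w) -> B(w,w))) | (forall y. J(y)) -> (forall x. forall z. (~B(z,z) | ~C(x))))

exists v. exists w. forall y. exists x. exists z. ((B(v,w) & ~B(w,w) | J(y)) & B(z,z) & C(x))

Rewrite implications/biconditionals: A → B as ¬A ∨ B.
  ~(~(~(forall v. forall w. (~B(v,w) | B(w,w))) | (forall y. J(y))) | (forall x. forall z. (~B(z,z) | ~C(x))))
Push ¬ through the quantifiers and connectives to reach negation normal form:
  ((exists v. exists w. (B(v,w) & ~B(w,w))) | (forall y. J(y))) & (exists x. exists z. (B(z,z) & C(x)))
Finally move all quantifiers to the prefix:
  exists v. exists w. forall y. exists x. exists z. ((B(v,w) & ~B(w,w) | J(y)) & B(z,z) & C(x))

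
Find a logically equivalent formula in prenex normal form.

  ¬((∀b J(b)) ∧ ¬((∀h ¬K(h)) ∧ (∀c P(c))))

Push ¬ through the quantifiers and connectives to reach negation normal form:
  (∃b ¬J(b)) ∨ (∀h ¬K(h)) ∧ (∀c P(c))
All bound variables are already distinct, so no renaming is needed.
Pull the quantifiers to the front (each side's bound variable is not free in the other side):
  ∃b ∀h ∀c (¬J(b) ∨ ¬K(h) ∧ P(c))

∃b ∀h ∀c (¬J(b) ∨ ¬K(h) ∧ P(c))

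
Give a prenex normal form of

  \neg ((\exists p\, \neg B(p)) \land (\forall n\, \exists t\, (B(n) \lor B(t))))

Drive negations inward (¬∀x A ≡ ∃x ¬A, ¬∃x A ≡ ∀x ¬A, De Morgan for ∧/∨):
  (\forall p\, B(p)) \lor (\exists n\, \forall t\, (\neg B(n) \land \neg B(t)))
Finally move all quantifiers to the prefix:
  \forall p\, \exists n\, \forall t\, (B(p) \lor \neg B(n) \land \neg B(t))

\forall p\, \exists n\, \forall t\, (B(p) \lor \neg B(n) \land \neg B(t))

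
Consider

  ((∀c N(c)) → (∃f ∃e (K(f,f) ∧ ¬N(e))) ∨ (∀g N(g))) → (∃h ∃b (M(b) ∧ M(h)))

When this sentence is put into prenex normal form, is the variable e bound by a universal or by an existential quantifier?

Eliminate → and ↔ using ¬ and ∨.
  ¬(¬(∀c N(c)) ∨ (∃f ∃e (K(f,f) ∧ ¬N(e))) ∨ (∀g N(g))) ∨ (∃h ∃b (M(b) ∧ M(h)))
Drive negations inward (¬∀x A ≡ ∃x ¬A, ¬∃x A ≡ ∀x ¬A, De Morgan for ∧/∨):
  (∀c N(c)) ∧ (∀f ∀e (¬K(f,f) ∨ N(e))) ∧ (∃g ¬N(g)) ∨ (∃h ∃b (M(b) ∧ M(h)))
All bound variables are already distinct, so no renaming is needed.
Finally move all quantifiers to the prefix:
  ∀c ∀f ∀e ∃g ∃h ∃b (N(c) ∧ (¬K(f,f) ∨ N(e)) ∧ ¬N(g) ∨ M(b) ∧ M(h))
The quantifier ∃e sits under an odd number of negations (counting the antecedent side of each →), so it flips to ∀e.

universal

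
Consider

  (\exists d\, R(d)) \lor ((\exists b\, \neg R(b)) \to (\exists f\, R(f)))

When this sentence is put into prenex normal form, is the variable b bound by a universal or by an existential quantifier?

universal

Eliminate → and ↔ using ¬ and ∨.
  (\exists d\, R(d)) \lor \neg (\exists b\, \neg R(b)) \lor (\exists f\, R(f))
Push ¬ through the quantifiers and connectives to reach negation normal form:
  (\exists d\, R(d)) \lor (\forall b\, R(b)) \lor (\exists f\, R(f))
Finally move all quantifiers to the prefix:
  \exists d\, \forall b\, \exists f\, (R(d) \lor R(b) \lor R(f))
The quantifier \exists b sits under an odd number of negations (counting the antecedent side of each →), so it flips to \forall b.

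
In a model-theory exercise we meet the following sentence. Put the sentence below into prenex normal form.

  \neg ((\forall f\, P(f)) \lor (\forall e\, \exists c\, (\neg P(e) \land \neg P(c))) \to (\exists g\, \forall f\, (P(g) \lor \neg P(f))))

\forall f\, \forall e\, \exists c\, \forall g\, \exists v1\, ((P(f) \lor \neg P(e) \land \neg P(c)) \land \neg P(g) \land P(v1))

First replace A → B with ¬A ∨ B.
  \neg (\neg ((\forall f\, P(f)) \lor (\forall e\, \exists c\, (\neg P(e) \land \neg P(c)))) \lor (\exists g\, \forall f\, (P(g) \lor \neg P(f))))
Move each ¬ inward, flipping quantifiers it crosses:
  ((\forall f\, P(f)) \lor (\forall e\, \exists c\, (\neg P(e) \land \neg P(c)))) \land (\forall g\, \exists f\, (\neg P(g) \land P(f)))
Give each quantifier a distinct variable: f↦v1.
  ((\forall f\, P(f)) \lor (\forall e\, \exists c\, (\neg P(e) \land \neg P(c)))) \land (\forall g\, \exists v1\, (\neg P(g) \land P(v1)))
Finally move all quantifiers to the prefix:
  \forall f\, \forall e\, \exists c\, \forall g\, \exists v1\, ((P(f) \lor \neg P(e) \land \neg P(c)) \land \neg P(g) \land P(v1))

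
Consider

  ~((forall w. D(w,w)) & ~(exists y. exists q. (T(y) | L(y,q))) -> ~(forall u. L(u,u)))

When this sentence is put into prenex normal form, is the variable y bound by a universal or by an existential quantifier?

universal

Rewrite implications/biconditionals: A → B as ¬A ∨ B.
  ~(~((forall w. D(w,w)) & ~(exists y. exists q. (T(y) | L(y,q)))) | ~(forall u. L(u,u)))
Move each ¬ inward, flipping quantifiers it crosses:
  (forall w. D(w,w)) & (forall y. forall q. (~T(y) & ~L(y,q))) & (forall u. L(u,u))
All bound variables are already distinct, so no renaming is needed.
Finally move all quantifiers to the prefix:
  forall w. forall y. forall q. forall u. (D(w,w) & ~T(y) & ~L(y,q) & L(u,u))
The quantifier exists y sits under an odd number of negations (counting the antecedent side of each →), so it flips to forall y.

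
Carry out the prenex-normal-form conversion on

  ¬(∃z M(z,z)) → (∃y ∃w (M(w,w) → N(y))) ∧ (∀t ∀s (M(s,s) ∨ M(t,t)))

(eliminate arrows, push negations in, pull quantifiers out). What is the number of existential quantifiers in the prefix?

3

Rewrite implications/biconditionals: A → B as ¬A ∨ B.
  ¬¬(∃z M(z,z)) ∨ (∃y ∃w (¬M(w,w) ∨ N(y))) ∧ (∀t ∀s (M(s,s) ∨ M(t,t)))
Move each ¬ inward, flipping quantifiers it crosses:
  (∃z M(z,z)) ∨ (∃y ∃w (¬M(w,w) ∨ N(y))) ∧ (∀t ∀s (M(s,s) ∨ M(t,t)))
All bound variables are already distinct, so no renaming is needed.
Extract every quantifier outward, since the variables are now distinct and don't occur free across branches:
  ∃z ∃y ∃w ∀t ∀s (M(z,z) ∨ (¬M(w,w) ∨ N(y)) ∧ (M(s,s) ∨ M(t,t)))
The prefix is ∃z ∃y ∃w ∀t ∀s: 2 universal, 3 existential.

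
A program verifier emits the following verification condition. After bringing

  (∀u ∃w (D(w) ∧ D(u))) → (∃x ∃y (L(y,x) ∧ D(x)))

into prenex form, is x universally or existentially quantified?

existential

Eliminate → and ↔ using ¬ and ∨.
  ¬(∀u ∃w (D(w) ∧ D(u))) ∨ (∃x ∃y (L(y,x) ∧ D(x)))
Drive negations inward (¬∀x A ≡ ∃x ¬A, ¬∃x A ≡ ∀x ¬A, De Morgan for ∧/∨):
  (∃u ∀w (¬D(w) ∨ ¬D(u))) ∨ (∃x ∃y (L(y,x) ∧ D(x)))
Finally move all quantifiers to the prefix:
  ∃u ∀w ∃x ∃y (¬D(w) ∨ ¬D(u) ∨ L(y,x) ∧ D(x))
The quantifier ∃x sits under an even number of negations (counting the antecedent side of each →), so it remains existential.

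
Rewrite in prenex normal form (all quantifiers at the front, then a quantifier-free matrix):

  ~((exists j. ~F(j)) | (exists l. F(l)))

Push ¬ through the quantifiers and connectives to reach negation normal form:
  (forall j. F(j)) & (forall l. ~F(l))
All bound variables are already distinct, so no renaming is needed.
Pull the quantifiers to the front (each side's bound variable is not free in the other side):
  forall j. forall l. (F(j) & ~F(l))

forall j. forall l. (F(j) & ~F(l))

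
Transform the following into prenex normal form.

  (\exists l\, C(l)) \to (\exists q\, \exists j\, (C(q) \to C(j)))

Eliminate → and ↔ using ¬ and ∨.
  \neg (\exists l\, C(l)) \lor (\exists q\, \exists j\, (\neg C(q) \lor C(j)))
Push ¬ through the quantifiers and connectives to reach negation normal form:
  (\forall l\, \neg C(l)) \lor (\exists q\, \exists j\, (\neg C(q) \lor C(j)))
All bound variables are already distinct, so no renaming is needed.
Finally move all quantifiers to the prefix:
  \forall l\, \exists q\, \exists j\, (\neg C(l) \lor \neg C(q) \lor C(j))

\forall l\, \exists q\, \exists j\, (\neg C(l) \lor \neg C(q) \lor C(j))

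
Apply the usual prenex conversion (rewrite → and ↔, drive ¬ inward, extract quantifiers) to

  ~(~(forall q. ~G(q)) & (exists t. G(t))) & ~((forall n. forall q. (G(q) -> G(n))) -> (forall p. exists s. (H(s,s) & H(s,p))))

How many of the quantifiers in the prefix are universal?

Rewrite implications/biconditionals: A → B as ¬A ∨ B.
  ~(~(forall q. ~G(q)) & (exists t. G(t))) & ~(~(forall n. forall q. (~G(q) | G(n))) | (forall p. exists s. (H(s,s) & H(s,p))))
Drive negations inward (¬∀x A ≡ ∃x ¬A, ¬∃x A ≡ ∀x ¬A, De Morgan for ∧/∨):
  ((forall q. ~G(q)) | (forall t. ~G(t))) & (forall n. forall q. (~G(q) | G(n))) & (exists p. forall s. (~H(s,s) | ~H(s,p)))
Give each quantifier a distinct variable: q↦u1.
  ((forall q. ~G(q)) | (forall t. ~G(t))) & (forall n. forall u1. (~G(u1) | G(n))) & (exists p. forall s. (~H(s,s) | ~H(s,p)))
Pull the quantifiers to the front (each side's bound variable is not free in the other side):
  forall q. forall t. forall n. forall u1. exists p. forall s. ((~G(q) | ~G(t)) & (~G(u1) | G(n)) & (~H(s,s) | ~H(s,p)))
The prefix is forall q forall t forall n forall u1 exists p forall s: 5 universal, 1 existential.

5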